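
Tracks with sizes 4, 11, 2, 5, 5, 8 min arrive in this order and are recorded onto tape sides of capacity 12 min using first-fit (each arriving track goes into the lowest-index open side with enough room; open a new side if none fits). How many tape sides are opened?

  4 → side 1 (new)  [load 4/12]
  11 → side 2 (new)  [load 11/12]
  2 → side 1  [load 6/12]
  5 → side 1  [load 11/12]
  5 → side 3 (new)  [load 5/12]
  8 → side 4 (new)  [load 8/12]
4 tape sides opened.

4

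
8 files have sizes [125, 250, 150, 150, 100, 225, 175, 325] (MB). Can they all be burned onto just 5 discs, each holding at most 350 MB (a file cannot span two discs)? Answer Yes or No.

A valid assignment using 5 discs:
  disc 1: 325 = 325
  disc 2: 250 + 100 = 350
  disc 3: 225 + 125 = 350
  disc 4: 175 + 150 = 325
  disc 5: 150 = 150
Every load is within 350 MB, so 5 discs suffice.

Yes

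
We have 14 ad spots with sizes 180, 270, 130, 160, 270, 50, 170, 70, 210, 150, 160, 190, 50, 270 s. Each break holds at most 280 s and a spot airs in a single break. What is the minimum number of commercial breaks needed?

Total = 270 + 270 + 270 + 210 + 190 + 180 + 170 + 160 + 160 + 150 + 130 + 70 + 50 + 50 = 2330 s.
Lower bound: ⌈2330/280⌉ = 9 commercial breaks.
Also, 10 ad spots each exceed 140 s, and no two of those can share a break, so at least 10 commercial breaks are needed.
A packing using 10 commercial breaks:
  break 1: 270 = 270
  break 2: 270 = 270
  break 3: 270 = 270
  break 4: 210 + 70 = 280
  break 5: 190 + 50 = 240
  break 6: 180 + 50 = 230
  break 7: 170 = 170
  break 8: 160 = 160
  break 9: 160 = 160
  break 10: 150 + 130 = 280
This matches the lower bound, so 10 is optimal.

10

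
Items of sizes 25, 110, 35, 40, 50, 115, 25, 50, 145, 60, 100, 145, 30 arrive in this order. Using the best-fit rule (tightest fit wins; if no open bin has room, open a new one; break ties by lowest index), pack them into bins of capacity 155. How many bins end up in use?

7

  25 → bin 1 (new)  [load 25/155]
  110 → bin 1  [load 135/155]
  35 → bin 2 (new)  [load 35/155]
  40 → bin 2  [load 75/155]
  50 → bin 2  [load 125/155]
  115 → bin 3 (new)  [load 115/155]
  25 → bin 2  [load 150/155]
  50 → bin 4 (new)  [load 50/155]
  145 → bin 5 (new)  [load 145/155]
  60 → bin 4  [load 110/155]
  100 → bin 6 (new)  [load 100/155]
  145 → bin 7 (new)  [load 145/155]
  30 → bin 3  [load 145/155]
7 bins opened.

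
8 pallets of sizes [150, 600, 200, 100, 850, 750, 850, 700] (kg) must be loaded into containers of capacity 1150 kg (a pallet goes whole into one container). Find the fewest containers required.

5

Total = 850 + 850 + 750 + 700 + 600 + 200 + 150 + 100 = 4200 kg.
Lower bound: ⌈4200/1150⌉ = 4 containers.
Also, 5 pallets each exceed 575 kg, and no two of those can share a container, so at least 5 containers are needed.
A packing using 5 containers:
  container 1: 850 + 200 + 100 = 1150
  container 2: 850 + 150 = 1000
  container 3: 750 = 750
  container 4: 700 = 700
  container 5: 600 = 600
This matches the lower bound, so 5 is optimal.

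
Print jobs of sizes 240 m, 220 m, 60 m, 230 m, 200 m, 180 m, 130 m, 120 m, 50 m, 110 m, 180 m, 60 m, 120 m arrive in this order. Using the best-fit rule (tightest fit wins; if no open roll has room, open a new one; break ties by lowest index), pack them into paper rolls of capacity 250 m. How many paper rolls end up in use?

  240 → roll 1 (new)  [load 240/250]
  220 → roll 2 (new)  [load 220/250]
  60 → roll 3 (new)  [load 60/250]
  230 → roll 4 (new)  [load 230/250]
  200 → roll 5 (new)  [load 200/250]
  180 → roll 3  [load 240/250]
  130 → roll 6 (new)  [load 130/250]
  120 → roll 6  [load 250/250]
  50 → roll 5  [load 250/250]
  110 → roll 7 (new)  [load 110/250]
  180 → roll 8 (new)  [load 180/250]
  60 → roll 8  [load 240/250]
  120 → roll 7  [load 230/250]
8 paper rolls opened.

8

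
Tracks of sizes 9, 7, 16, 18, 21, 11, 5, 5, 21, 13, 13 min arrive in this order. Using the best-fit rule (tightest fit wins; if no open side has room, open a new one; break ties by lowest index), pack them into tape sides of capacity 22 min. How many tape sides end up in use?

8

  9 → side 1 (new)  [load 9/22]
  7 → side 1  [load 16/22]
  16 → side 2 (new)  [load 16/22]
  18 → side 3 (new)  [load 18/22]
  21 → side 4 (new)  [load 21/22]
  11 → side 5 (new)  [load 11/22]
  5 → side 1  [load 21/22]
  5 → side 2  [load 21/22]
  21 → side 6 (new)  [load 21/22]
  13 → side 7 (new)  [load 13/22]
  13 → side 8 (new)  [load 13/22]
8 tape sides opened.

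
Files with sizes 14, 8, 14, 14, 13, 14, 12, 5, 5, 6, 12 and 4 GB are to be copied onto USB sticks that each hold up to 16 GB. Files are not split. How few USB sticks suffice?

9

Total = 14 + 14 + 14 + 14 + 13 + 12 + 12 + 8 + 6 + 5 + 5 + 4 = 121 GB.
Lower bound: ⌈121/16⌉ = 8 USB sticks.
A packing using 9 USB sticks:
  USB stick 1: 14 = 14
  USB stick 2: 14 = 14
  USB stick 3: 14 = 14
  USB stick 4: 14 = 14
  USB stick 5: 13 = 13
  USB stick 6: 12 + 4 = 16
  USB stick 7: 12 = 12
  USB stick 8: 8 + 6 = 14
  USB stick 9: 5 + 5 = 10
No arrangement into 8 USB sticks stays within capacity, so 9 is optimal.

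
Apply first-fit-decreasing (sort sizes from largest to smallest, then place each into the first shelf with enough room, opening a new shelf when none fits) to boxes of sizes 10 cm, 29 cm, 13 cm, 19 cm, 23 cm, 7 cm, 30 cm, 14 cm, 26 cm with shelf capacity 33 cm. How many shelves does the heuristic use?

Sorted descending: 30, 29, 26, 23, 19, 14, 13, 10, 7.
  30 → shelf 1 (new)  [load 30/33]
  29 → shelf 2 (new)  [load 29/33]
  26 → shelf 3 (new)  [load 26/33]
  23 → shelf 4 (new)  [load 23/33]
  19 → shelf 5 (new)  [load 19/33]
  14 → shelf 5  [load 33/33]
  13 → shelf 6 (new)  [load 13/33]
  10 → shelf 4  [load 33/33]
  7 → shelf 3  [load 33/33]
6 shelves opened.

6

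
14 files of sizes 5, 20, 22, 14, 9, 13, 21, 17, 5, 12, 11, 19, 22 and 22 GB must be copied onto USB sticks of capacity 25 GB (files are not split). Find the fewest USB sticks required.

10

Total = 22 + 22 + 22 + 21 + 20 + 19 + 17 + 14 + 13 + 12 + 11 + 9 + 5 + 5 = 212 GB.
Lower bound: ⌈212/25⌉ = 9 USB sticks.
A packing using 10 USB sticks:
  USB stick 1: 22 = 22
  USB stick 2: 22 = 22
  USB stick 3: 22 = 22
  USB stick 4: 21 = 21
  USB stick 5: 20 + 5 = 25
  USB stick 6: 19 + 5 = 24
  USB stick 7: 17 = 17
  USB stick 8: 14 + 11 = 25
  USB stick 9: 13 + 12 = 25
  USB stick 10: 9 = 9
No arrangement into 9 USB sticks stays within capacity, so 10 is optimal.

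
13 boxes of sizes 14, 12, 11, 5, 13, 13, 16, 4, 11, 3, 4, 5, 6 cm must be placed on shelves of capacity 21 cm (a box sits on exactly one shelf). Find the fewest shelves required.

Total = 16 + 14 + 13 + 13 + 12 + 11 + 11 + 6 + 5 + 5 + 4 + 4 + 3 = 117 cm.
Lower bound: ⌈117/21⌉ = 6 shelves.
Also, 7 boxes each exceed 21/2 cm, and no two of those can share a shelf, so at least 7 shelves are needed.
A packing using 7 shelves:
  shelf 1: 16 + 5 = 21
  shelf 2: 14 + 6 = 20
  shelf 3: 13 + 5 + 3 = 21
  shelf 4: 13 + 4 + 4 = 21
  shelf 5: 12 = 12
  shelf 6: 11 = 11
  shelf 7: 11 = 11
This matches the lower bound, so 7 is optimal.

7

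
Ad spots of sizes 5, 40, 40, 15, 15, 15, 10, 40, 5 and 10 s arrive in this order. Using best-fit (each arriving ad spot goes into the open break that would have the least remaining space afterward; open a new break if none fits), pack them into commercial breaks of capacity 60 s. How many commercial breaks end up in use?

  5 → break 1 (new)  [load 5/60]
  40 → break 1  [load 45/60]
  40 → break 2 (new)  [load 40/60]
  15 → break 1  [load 60/60]
  15 → break 2  [load 55/60]
  15 → break 3 (new)  [load 15/60]
  10 → break 3  [load 25/60]
  40 → break 4 (new)  [load 40/60]
  5 → break 2  [load 60/60]
  10 → break 4  [load 50/60]
4 commercial breaks opened.

4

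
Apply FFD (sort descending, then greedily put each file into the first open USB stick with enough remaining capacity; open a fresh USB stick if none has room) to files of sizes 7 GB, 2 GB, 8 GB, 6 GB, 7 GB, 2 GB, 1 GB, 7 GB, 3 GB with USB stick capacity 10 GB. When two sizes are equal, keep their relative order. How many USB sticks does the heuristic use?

Sorted descending: 8, 7, 7, 7, 6, 3, 2, 2, 1.
  8 → USB stick 1 (new)  [load 8/10]
  7 → USB stick 2 (new)  [load 7/10]
  7 → USB stick 3 (new)  [load 7/10]
  7 → USB stick 4 (new)  [load 7/10]
  6 → USB stick 5 (new)  [load 6/10]
  3 → USB stick 2  [load 10/10]
  2 → USB stick 1  [load 10/10]
  2 → USB stick 3  [load 9/10]
  1 → USB stick 3  [load 10/10]
5 USB sticks opened.

5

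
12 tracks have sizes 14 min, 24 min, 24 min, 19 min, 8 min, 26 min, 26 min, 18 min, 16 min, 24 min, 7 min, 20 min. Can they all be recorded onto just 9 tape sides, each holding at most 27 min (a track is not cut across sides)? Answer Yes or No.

Total = 226 min; ⌈226/27⌉ = 9.
10 tracks each exceed half the capacity and cannot share a side, forcing at least 10 tape sides.
At least 10 tape sides are required, but only 9 are allowed.

No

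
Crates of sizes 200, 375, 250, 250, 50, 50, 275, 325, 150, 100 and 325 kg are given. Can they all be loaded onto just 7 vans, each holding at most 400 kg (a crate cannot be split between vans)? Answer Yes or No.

A valid assignment using 7 vans:
  van 1: 375 = 375
  van 2: 325 + 50 = 375
  van 3: 325 + 50 = 375
  van 4: 275 + 100 = 375
  van 5: 250 + 150 = 400
  van 6: 250 = 250
  van 7: 200 = 200
Every load is within 400 kg, so 7 vans suffice.

Yes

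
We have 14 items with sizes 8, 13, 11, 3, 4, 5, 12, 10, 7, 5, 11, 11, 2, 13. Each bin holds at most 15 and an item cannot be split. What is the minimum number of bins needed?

Total = 13 + 13 + 12 + 11 + 11 + 11 + 10 + 8 + 7 + 5 + 5 + 4 + 3 + 2 = 115.
Lower bound: ⌈115/15⌉ = 8 bins.
A packing using 9 bins:
  bin 1: 13 + 2 = 15
  bin 2: 13 = 13
  bin 3: 12 + 3 = 15
  bin 4: 11 + 4 = 15
  bin 5: 11 = 11
  bin 6: 11 = 11
  bin 7: 10 + 5 = 15
  bin 8: 8 + 7 = 15
  bin 9: 5 = 5
No arrangement into 8 bins stays within capacity, so 9 is optimal.

9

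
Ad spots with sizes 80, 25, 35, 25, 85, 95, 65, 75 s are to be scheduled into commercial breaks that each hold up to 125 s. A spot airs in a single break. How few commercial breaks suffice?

5

Total = 95 + 85 + 80 + 75 + 65 + 35 + 25 + 25 = 485 s.
Lower bound: ⌈485/125⌉ = 4 commercial breaks.
Also, 5 ad spots each exceed 125/2 s, and no two of those can share a break, so at least 5 commercial breaks are needed.
A packing using 5 commercial breaks:
  break 1: 95 + 25 = 120
  break 2: 85 + 35 = 120
  break 3: 80 + 25 = 105
  break 4: 75 = 75
  break 5: 65 = 65
This matches the lower bound, so 5 is optimal.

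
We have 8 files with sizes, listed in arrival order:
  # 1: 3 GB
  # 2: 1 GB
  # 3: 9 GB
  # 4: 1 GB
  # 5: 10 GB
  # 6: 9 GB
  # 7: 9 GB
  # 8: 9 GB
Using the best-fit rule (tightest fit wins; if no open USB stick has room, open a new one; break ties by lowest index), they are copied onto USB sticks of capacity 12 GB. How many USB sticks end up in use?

6

  3 → USB stick 1 (new)  [load 3/12]
  1 → USB stick 1  [load 4/12]
  9 → USB stick 2 (new)  [load 9/12]
  1 → USB stick 2  [load 10/12]
  10 → USB stick 3 (new)  [load 10/12]
  9 → USB stick 4 (new)  [load 9/12]
  9 → USB stick 5 (new)  [load 9/12]
  9 → USB stick 6 (new)  [load 9/12]
6 USB sticks opened.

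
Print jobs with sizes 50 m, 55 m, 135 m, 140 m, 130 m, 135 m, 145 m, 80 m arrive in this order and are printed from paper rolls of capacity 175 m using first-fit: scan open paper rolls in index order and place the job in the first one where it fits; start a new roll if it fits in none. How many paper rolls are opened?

  50 → roll 1 (new)  [load 50/175]
  55 → roll 1  [load 105/175]
  135 → roll 2 (new)  [load 135/175]
  140 → roll 3 (new)  [load 140/175]
  130 → roll 4 (new)  [load 130/175]
  135 → roll 5 (new)  [load 135/175]
  145 → roll 6 (new)  [load 145/175]
  80 → roll 7 (new)  [load 80/175]
7 paper rolls opened.

7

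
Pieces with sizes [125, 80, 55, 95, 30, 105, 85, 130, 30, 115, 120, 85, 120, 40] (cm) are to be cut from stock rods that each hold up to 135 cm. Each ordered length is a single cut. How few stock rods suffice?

Total = 130 + 125 + 120 + 120 + 115 + 105 + 95 + 85 + 85 + 80 + 55 + 40 + 30 + 30 = 1215 cm.
Lower bound: ⌈1215/135⌉ = 9 stock rods.
Also, 10 pieces each exceed 135/2 cm, and no two of those can share a stock rod, so at least 10 stock rods are needed.
A packing using 10 stock rods:
  stock rod 1: 130 = 130
  stock rod 2: 125 = 125
  stock rod 3: 120 = 120
  stock rod 4: 120 = 120
  stock rod 5: 115 = 115
  stock rod 6: 105 + 30 = 135
  stock rod 7: 95 + 40 = 135
  stock rod 8: 85 + 30 = 115
  stock rod 9: 85 = 85
  stock rod 10: 80 + 55 = 135
This matches the lower bound, so 10 is optimal.

10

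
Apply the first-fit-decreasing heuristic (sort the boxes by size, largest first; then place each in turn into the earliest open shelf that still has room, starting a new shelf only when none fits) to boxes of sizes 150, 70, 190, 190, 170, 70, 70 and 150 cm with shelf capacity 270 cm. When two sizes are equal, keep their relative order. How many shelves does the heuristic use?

5

Sorted descending: 190, 190, 170, 150, 150, 70, 70, 70.
  190 → shelf 1 (new)  [load 190/270]
  190 → shelf 2 (new)  [load 190/270]
  170 → shelf 3 (new)  [load 170/270]
  150 → shelf 4 (new)  [load 150/270]
  150 → shelf 5 (new)  [load 150/270]
  70 → shelf 1  [load 260/270]
  70 → shelf 2  [load 260/270]
  70 → shelf 3  [load 240/270]
5 shelves opened.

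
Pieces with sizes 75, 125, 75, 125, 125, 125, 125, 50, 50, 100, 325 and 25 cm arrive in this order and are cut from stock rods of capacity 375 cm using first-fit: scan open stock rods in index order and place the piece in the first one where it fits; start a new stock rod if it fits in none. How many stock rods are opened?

  75 → stock rod 1 (new)  [load 75/375]
  125 → stock rod 1  [load 200/375]
  75 → stock rod 1  [load 275/375]
  125 → stock rod 2 (new)  [load 125/375]
  125 → stock rod 2  [load 250/375]
  125 → stock rod 2  [load 375/375]
  125 → stock rod 3 (new)  [load 125/375]
  50 → stock rod 1  [load 325/375]
  50 → stock rod 1  [load 375/375]
  100 → stock rod 3  [load 225/375]
  325 → stock rod 4 (new)  [load 325/375]
  25 → stock rod 3  [load 250/375]
4 stock rods opened.

4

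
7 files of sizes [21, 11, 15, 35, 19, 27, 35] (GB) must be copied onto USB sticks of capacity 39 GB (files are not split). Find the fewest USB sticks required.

Total = 35 + 35 + 27 + 21 + 19 + 15 + 11 = 163 GB.
Lower bound: ⌈163/39⌉ = 5 USB sticks.
A packing using 5 USB sticks:
  USB stick 1: 35 = 35
  USB stick 2: 35 = 35
  USB stick 3: 27 + 11 = 38
  USB stick 4: 21 + 15 = 36
  USB stick 5: 19 = 19
This matches the lower bound, so 5 is optimal.

5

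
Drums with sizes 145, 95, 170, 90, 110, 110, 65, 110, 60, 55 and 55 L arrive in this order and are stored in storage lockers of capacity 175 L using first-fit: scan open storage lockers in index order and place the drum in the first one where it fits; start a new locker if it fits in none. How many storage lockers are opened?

7

  145 → locker 1 (new)  [load 145/175]
  95 → locker 2 (new)  [load 95/175]
  170 → locker 3 (new)  [load 170/175]
  90 → locker 4 (new)  [load 90/175]
  110 → locker 5 (new)  [load 110/175]
  110 → locker 6 (new)  [load 110/175]
  65 → locker 2  [load 160/175]
  110 → locker 7 (new)  [load 110/175]
  60 → locker 4  [load 150/175]
  55 → locker 5  [load 165/175]
  55 → locker 6  [load 165/175]
7 storage lockers opened.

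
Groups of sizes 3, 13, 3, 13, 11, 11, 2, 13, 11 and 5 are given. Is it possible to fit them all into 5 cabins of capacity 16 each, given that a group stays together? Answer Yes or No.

Total = 85; ⌈85/16⌉ = 6.
At least 6 cabins are required, but only 5 are allowed.

No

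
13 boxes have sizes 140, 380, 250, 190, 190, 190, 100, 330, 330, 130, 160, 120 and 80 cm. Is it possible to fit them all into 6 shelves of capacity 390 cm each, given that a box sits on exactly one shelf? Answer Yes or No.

Total = 2590 cm; ⌈2590/390⌉ = 7.
At least 7 shelves are required, but only 6 are allowed.

No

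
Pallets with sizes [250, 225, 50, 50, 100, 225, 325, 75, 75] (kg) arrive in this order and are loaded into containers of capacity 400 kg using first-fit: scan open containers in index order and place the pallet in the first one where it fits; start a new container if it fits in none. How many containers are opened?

4

  250 → container 1 (new)  [load 250/400]
  225 → container 2 (new)  [load 225/400]
  50 → container 1  [load 300/400]
  50 → container 1  [load 350/400]
  100 → container 2  [load 325/400]
  225 → container 3 (new)  [load 225/400]
  325 → container 4 (new)  [load 325/400]
  75 → container 2  [load 400/400]
  75 → container 3  [load 300/400]
4 containers opened.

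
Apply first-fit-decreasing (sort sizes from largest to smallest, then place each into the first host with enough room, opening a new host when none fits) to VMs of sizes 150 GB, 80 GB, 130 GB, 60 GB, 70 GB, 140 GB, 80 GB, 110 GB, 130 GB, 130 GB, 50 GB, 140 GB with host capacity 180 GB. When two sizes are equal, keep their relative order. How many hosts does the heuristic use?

Sorted descending: 150, 140, 140, 130, 130, 130, 110, 80, 80, 70, 60, 50.
  150 → host 1 (new)  [load 150/180]
  140 → host 2 (new)  [load 140/180]
  140 → host 3 (new)  [load 140/180]
  130 → host 4 (new)  [load 130/180]
  130 → host 5 (new)  [load 130/180]
  130 → host 6 (new)  [load 130/180]
  110 → host 7 (new)  [load 110/180]
  80 → host 8 (new)  [load 80/180]
  80 → host 8  [load 160/180]
  70 → host 7  [load 180/180]
  60 → host 9 (new)  [load 60/180]
  50 → host 4  [load 180/180]
9 hosts opened.

9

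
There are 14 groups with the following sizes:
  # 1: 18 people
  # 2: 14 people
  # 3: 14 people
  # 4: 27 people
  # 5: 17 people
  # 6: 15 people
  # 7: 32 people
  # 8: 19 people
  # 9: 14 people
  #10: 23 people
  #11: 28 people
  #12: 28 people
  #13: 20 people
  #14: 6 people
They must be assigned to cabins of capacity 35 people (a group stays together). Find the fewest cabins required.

Total = 32 + 28 + 28 + 27 + 23 + 20 + 19 + 18 + 17 + 15 + 14 + 14 + 14 + 6 = 275 people.
Lower bound: ⌈275/35⌉ = 8 cabins.
A packing using 9 cabins:
  cabin 1: 32 = 32
  cabin 2: 28 + 6 = 34
  cabin 3: 28 = 28
  cabin 4: 27 = 27
  cabin 5: 23 = 23
  cabin 6: 20 + 15 = 35
  cabin 7: 19 + 14 = 33
  cabin 8: 18 + 17 = 35
  cabin 9: 14 + 14 = 28
No arrangement into 8 cabins stays within capacity, so 9 is optimal.

9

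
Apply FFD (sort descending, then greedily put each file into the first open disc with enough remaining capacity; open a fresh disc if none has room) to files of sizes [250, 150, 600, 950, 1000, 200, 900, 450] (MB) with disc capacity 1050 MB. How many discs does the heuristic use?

5

Sorted descending: 1000, 950, 900, 600, 450, 250, 200, 150.
  1000 → disc 1 (new)  [load 1000/1050]
  950 → disc 2 (new)  [load 950/1050]
  900 → disc 3 (new)  [load 900/1050]
  600 → disc 4 (new)  [load 600/1050]
  450 → disc 4  [load 1050/1050]
  250 → disc 5 (new)  [load 250/1050]
  200 → disc 5  [load 450/1050]
  150 → disc 3  [load 1050/1050]
5 discs opened.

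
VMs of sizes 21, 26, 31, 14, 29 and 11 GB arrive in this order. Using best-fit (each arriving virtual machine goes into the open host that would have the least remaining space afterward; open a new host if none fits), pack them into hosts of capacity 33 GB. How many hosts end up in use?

  21 → host 1 (new)  [load 21/33]
  26 → host 2 (new)  [load 26/33]
  31 → host 3 (new)  [load 31/33]
  14 → host 4 (new)  [load 14/33]
  29 → host 5 (new)  [load 29/33]
  11 → host 1  [load 32/33]
5 hosts opened.

5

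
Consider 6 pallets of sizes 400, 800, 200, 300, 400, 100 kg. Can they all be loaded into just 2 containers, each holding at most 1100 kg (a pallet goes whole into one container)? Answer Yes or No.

A valid assignment using 2 containers:
  container 1: 800 + 300 = 1100
  container 2: 400 + 400 + 200 + 100 = 1100
Every load is within 1100 kg, so 2 containers suffice.

Yes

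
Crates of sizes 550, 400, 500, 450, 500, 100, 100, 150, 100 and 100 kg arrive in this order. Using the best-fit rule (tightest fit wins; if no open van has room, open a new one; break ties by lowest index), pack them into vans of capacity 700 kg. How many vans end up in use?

  550 → van 1 (new)  [load 550/700]
  400 → van 2 (new)  [load 400/700]
  500 → van 3 (new)  [load 500/700]
  450 → van 4 (new)  [load 450/700]
  500 → van 5 (new)  [load 500/700]
  100 → van 1  [load 650/700]
  100 → van 3  [load 600/700]
  150 → van 5  [load 650/700]
  100 → van 3  [load 700/700]
  100 → van 4  [load 550/700]
5 vans opened.

5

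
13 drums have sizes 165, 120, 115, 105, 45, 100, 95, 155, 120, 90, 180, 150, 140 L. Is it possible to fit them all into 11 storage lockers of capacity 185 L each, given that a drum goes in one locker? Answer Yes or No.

Yes

A valid assignment using 11 storage lockers:
  locker 1: 180 = 180
  locker 2: 165 = 165
  locker 3: 155 = 155
  locker 4: 150 = 150
  locker 5: 140 + 45 = 185
  locker 6: 120 = 120
  locker 7: 120 = 120
  locker 8: 115 = 115
  locker 9: 105 = 105
  locker 10: 100 = 100
  locker 11: 95 + 90 = 185
Every load is within 185 L, so 11 storage lockers suffice.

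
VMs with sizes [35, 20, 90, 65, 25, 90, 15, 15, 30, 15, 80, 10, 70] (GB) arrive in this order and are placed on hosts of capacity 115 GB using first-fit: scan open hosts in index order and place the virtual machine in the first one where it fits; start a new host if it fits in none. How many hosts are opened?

6

  35 → host 1 (new)  [load 35/115]
  20 → host 1  [load 55/115]
  90 → host 2 (new)  [load 90/115]
  65 → host 3 (new)  [load 65/115]
  25 → host 1  [load 80/115]
  90 → host 4 (new)  [load 90/115]
  15 → host 1  [load 95/115]
  15 → host 1  [load 110/115]
  30 → host 3  [load 95/115]
  15 → host 2  [load 105/115]
  80 → host 5 (new)  [load 80/115]
  10 → host 2  [load 115/115]
  70 → host 6 (new)  [load 70/115]
6 hosts opened.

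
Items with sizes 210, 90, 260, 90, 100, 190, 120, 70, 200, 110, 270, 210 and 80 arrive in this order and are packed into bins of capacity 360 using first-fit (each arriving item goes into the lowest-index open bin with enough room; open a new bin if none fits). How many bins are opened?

  210 → bin 1 (new)  [load 210/360]
  90 → bin 1  [load 300/360]
  260 → bin 2 (new)  [load 260/360]
  90 → bin 2  [load 350/360]
  100 → bin 3 (new)  [load 100/360]
  190 → bin 3  [load 290/360]
  120 → bin 4 (new)  [load 120/360]
  70 → bin 3  [load 360/360]
  200 → bin 4  [load 320/360]
  110 → bin 5 (new)  [load 110/360]
  270 → bin 6 (new)  [load 270/360]
  210 → bin 5  [load 320/360]
  80 → bin 6  [load 350/360]
6 bins opened.

6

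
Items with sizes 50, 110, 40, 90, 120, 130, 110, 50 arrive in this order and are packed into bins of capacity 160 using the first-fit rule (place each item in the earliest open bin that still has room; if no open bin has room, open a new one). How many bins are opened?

5

  50 → bin 1 (new)  [load 50/160]
  110 → bin 1  [load 160/160]
  40 → bin 2 (new)  [load 40/160]
  90 → bin 2  [load 130/160]
  120 → bin 3 (new)  [load 120/160]
  130 → bin 4 (new)  [load 130/160]
  110 → bin 5 (new)  [load 110/160]
  50 → bin 5  [load 160/160]
5 bins opened.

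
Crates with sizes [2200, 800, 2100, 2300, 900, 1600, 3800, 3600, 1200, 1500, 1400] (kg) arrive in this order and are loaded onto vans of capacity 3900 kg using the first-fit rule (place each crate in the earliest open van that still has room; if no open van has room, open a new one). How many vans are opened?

  2200 → van 1 (new)  [load 2200/3900]
  800 → van 1  [load 3000/3900]
  2100 → van 2 (new)  [load 2100/3900]
  2300 → van 3 (new)  [load 2300/3900]
  900 → van 1  [load 3900/3900]
  1600 → van 2  [load 3700/3900]
  3800 → van 4 (new)  [load 3800/3900]
  3600 → van 5 (new)  [load 3600/3900]
  1200 → van 3  [load 3500/3900]
  1500 → van 6 (new)  [load 1500/3900]
  1400 → van 6  [load 2900/3900]
6 vans opened.

6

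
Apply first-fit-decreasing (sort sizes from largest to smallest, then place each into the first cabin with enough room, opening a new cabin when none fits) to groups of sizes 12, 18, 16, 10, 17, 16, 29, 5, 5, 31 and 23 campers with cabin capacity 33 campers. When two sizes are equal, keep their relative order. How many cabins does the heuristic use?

Sorted descending: 31, 29, 23, 18, 17, 16, 16, 12, 10, 5, 5.
  31 → cabin 1 (new)  [load 31/33]
  29 → cabin 2 (new)  [load 29/33]
  23 → cabin 3 (new)  [load 23/33]
  18 → cabin 4 (new)  [load 18/33]
  17 → cabin 5 (new)  [load 17/33]
  16 → cabin 5  [load 33/33]
  16 → cabin 6 (new)  [load 16/33]
  12 → cabin 4  [load 30/33]
  10 → cabin 3  [load 33/33]
  5 → cabin 6  [load 21/33]
  5 → cabin 6  [load 26/33]
6 cabins opened.

6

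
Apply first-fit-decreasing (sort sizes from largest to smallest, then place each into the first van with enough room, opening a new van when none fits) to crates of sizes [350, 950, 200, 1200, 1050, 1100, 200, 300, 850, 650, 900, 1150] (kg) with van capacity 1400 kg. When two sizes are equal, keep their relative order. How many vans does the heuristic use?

Sorted descending: 1200, 1150, 1100, 1050, 950, 900, 850, 650, 350, 300, 200, 200.
  1200 → van 1 (new)  [load 1200/1400]
  1150 → van 2 (new)  [load 1150/1400]
  1100 → van 3 (new)  [load 1100/1400]
  1050 → van 4 (new)  [load 1050/1400]
  950 → van 5 (new)  [load 950/1400]
  900 → van 6 (new)  [load 900/1400]
  850 → van 7 (new)  [load 850/1400]
  650 → van 8 (new)  [load 650/1400]
  350 → van 4  [load 1400/1400]
  300 → van 3  [load 1400/1400]
  200 → van 1  [load 1400/1400]
  200 → van 2  [load 1350/1400]
8 vans opened.

8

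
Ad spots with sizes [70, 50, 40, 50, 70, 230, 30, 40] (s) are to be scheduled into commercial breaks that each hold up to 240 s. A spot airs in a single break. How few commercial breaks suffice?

Total = 230 + 70 + 70 + 50 + 50 + 40 + 40 + 30 = 580 s.
Lower bound: ⌈580/240⌉ = 3 commercial breaks.
A packing using 3 commercial breaks:
  break 1: 230 = 230
  break 2: 70 + 70 + 50 + 50 = 240
  break 3: 40 + 40 + 30 = 110
This matches the lower bound, so 3 is optimal.

3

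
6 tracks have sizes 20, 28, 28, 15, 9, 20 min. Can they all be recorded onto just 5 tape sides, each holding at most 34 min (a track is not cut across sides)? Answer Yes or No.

A valid assignment using 5 tape sides:
  side 1: 28 = 28
  side 2: 28 = 28
  side 3: 20 + 9 = 29
  side 4: 20 = 20
  side 5: 15 = 15
Every load is within 34 min, so 5 tape sides suffice.

Yes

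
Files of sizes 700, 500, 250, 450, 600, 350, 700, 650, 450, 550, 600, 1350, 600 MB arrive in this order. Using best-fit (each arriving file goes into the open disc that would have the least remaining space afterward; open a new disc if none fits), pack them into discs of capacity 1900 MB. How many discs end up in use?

  700 → disc 1 (new)  [load 700/1900]
  500 → disc 1  [load 1200/1900]
  250 → disc 1  [load 1450/1900]
  450 → disc 1  [load 1900/1900]
  600 → disc 2 (new)  [load 600/1900]
  350 → disc 2  [load 950/1900]
  700 → disc 2  [load 1650/1900]
  650 → disc 3 (new)  [load 650/1900]
  450 → disc 3  [load 1100/1900]
  550 → disc 3  [load 1650/1900]
  600 → disc 4 (new)  [load 600/1900]
  1350 → disc 5 (new)  [load 1350/1900]
  600 → disc 4  [load 1200/1900]
5 discs opened.

5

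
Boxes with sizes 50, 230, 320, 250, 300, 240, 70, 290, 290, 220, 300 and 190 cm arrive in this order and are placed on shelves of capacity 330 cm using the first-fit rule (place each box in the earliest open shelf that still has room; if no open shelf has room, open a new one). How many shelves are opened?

10

  50 → shelf 1 (new)  [load 50/330]
  230 → shelf 1  [load 280/330]
  320 → shelf 2 (new)  [load 320/330]
  250 → shelf 3 (new)  [load 250/330]
  300 → shelf 4 (new)  [load 300/330]
  240 → shelf 5 (new)  [load 240/330]
  70 → shelf 3  [load 320/330]
  290 → shelf 6 (new)  [load 290/330]
  290 → shelf 7 (new)  [load 290/330]
  220 → shelf 8 (new)  [load 220/330]
  300 → shelf 9 (new)  [load 300/330]
  190 → shelf 10 (new)  [load 190/330]
10 shelves opened.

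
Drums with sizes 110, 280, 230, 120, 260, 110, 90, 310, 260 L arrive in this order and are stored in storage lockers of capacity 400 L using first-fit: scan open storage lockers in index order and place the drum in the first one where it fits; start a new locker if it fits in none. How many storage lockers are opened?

5

  110 → locker 1 (new)  [load 110/400]
  280 → locker 1  [load 390/400]
  230 → locker 2 (new)  [load 230/400]
  120 → locker 2  [load 350/400]
  260 → locker 3 (new)  [load 260/400]
  110 → locker 3  [load 370/400]
  90 → locker 4 (new)  [load 90/400]
  310 → locker 4  [load 400/400]
  260 → locker 5 (new)  [load 260/400]
5 storage lockers opened.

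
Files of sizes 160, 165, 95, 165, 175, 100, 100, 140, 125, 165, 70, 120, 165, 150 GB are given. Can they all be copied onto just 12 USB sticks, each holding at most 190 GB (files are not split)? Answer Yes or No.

No

Total = 1895 GB; ⌈1895/190⌉ = 10.
12 files each exceed half the capacity and cannot share a USB stick, forcing at least 12 USB sticks.
The bound of 12 does not rule out 12, but exhaustive search shows no assignment into 12 USB sticks of capacity 190 GB exists — the minimum is 13.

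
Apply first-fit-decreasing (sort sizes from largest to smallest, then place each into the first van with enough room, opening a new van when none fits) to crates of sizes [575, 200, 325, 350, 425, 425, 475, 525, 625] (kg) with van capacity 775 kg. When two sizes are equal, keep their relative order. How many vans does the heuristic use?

Sorted descending: 625, 575, 525, 475, 425, 425, 350, 325, 200.
  625 → van 1 (new)  [load 625/775]
  575 → van 2 (new)  [load 575/775]
  525 → van 3 (new)  [load 525/775]
  475 → van 4 (new)  [load 475/775]
  425 → van 5 (new)  [load 425/775]
  425 → van 6 (new)  [load 425/775]
  350 → van 5  [load 775/775]
  325 → van 6  [load 750/775]
  200 → van 2  [load 775/775]
6 vans opened.

6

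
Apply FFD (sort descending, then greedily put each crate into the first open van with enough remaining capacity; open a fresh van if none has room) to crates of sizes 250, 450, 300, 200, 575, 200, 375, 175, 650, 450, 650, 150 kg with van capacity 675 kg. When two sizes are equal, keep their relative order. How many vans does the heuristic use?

7

Sorted descending: 650, 650, 575, 450, 450, 375, 300, 250, 200, 200, 175, 150.
  650 → van 1 (new)  [load 650/675]
  650 → van 2 (new)  [load 650/675]
  575 → van 3 (new)  [load 575/675]
  450 → van 4 (new)  [load 450/675]
  450 → van 5 (new)  [load 450/675]
  375 → van 6 (new)  [load 375/675]
  300 → van 6  [load 675/675]
  250 → van 7 (new)  [load 250/675]
  200 → van 4  [load 650/675]
  200 → van 5  [load 650/675]
  175 → van 7  [load 425/675]
  150 → van 7  [load 575/675]
7 vans opened.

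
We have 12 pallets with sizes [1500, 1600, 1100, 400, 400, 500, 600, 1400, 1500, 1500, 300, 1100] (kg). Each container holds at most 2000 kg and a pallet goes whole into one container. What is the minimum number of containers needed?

Total = 1600 + 1500 + 1500 + 1500 + 1400 + 1100 + 1100 + 600 + 500 + 400 + 400 + 300 = 11900 kg.
Lower bound: ⌈11900/2000⌉ = 6 containers.
Also, 7 pallets each exceed 1000 kg, and no two of those can share a container, so at least 7 containers are needed.
A packing using 7 containers:
  container 1: 1600 + 400 = 2000
  container 2: 1500 + 500 = 2000
  container 3: 1500 + 400 = 1900
  container 4: 1500 + 300 = 1800
  container 5: 1400 + 600 = 2000
  container 6: 1100 = 1100
  container 7: 1100 = 1100
This matches the lower bound, so 7 is optimal.

7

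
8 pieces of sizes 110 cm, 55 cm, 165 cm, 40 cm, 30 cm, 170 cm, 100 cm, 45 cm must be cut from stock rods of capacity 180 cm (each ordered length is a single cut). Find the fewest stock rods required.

Total = 170 + 165 + 110 + 100 + 55 + 45 + 40 + 30 = 715 cm.
Lower bound: ⌈715/180⌉ = 4 stock rods.
A packing using 5 stock rods:
  stock rod 1: 170 = 170
  stock rod 2: 165 = 165
  stock rod 3: 110 + 55 = 165
  stock rod 4: 100 + 45 + 30 = 175
  stock rod 5: 40 = 40
No arrangement into 4 stock rods stays within capacity, so 5 is optimal.

5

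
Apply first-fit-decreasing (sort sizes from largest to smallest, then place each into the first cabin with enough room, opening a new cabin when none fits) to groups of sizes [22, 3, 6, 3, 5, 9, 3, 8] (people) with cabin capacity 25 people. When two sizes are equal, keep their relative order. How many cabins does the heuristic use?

3

Sorted descending: 22, 9, 8, 6, 5, 3, 3, 3.
  22 → cabin 1 (new)  [load 22/25]
  9 → cabin 2 (new)  [load 9/25]
  8 → cabin 2  [load 17/25]
  6 → cabin 2  [load 23/25]
  5 → cabin 3 (new)  [load 5/25]
  3 → cabin 1  [load 25/25]
  3 → cabin 3  [load 8/25]
  3 → cabin 3  [load 11/25]
3 cabins opened.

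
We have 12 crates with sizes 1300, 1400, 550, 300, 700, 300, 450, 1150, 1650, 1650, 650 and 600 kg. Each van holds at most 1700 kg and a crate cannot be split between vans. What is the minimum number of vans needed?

7

Total = 1650 + 1650 + 1400 + 1300 + 1150 + 700 + 650 + 600 + 550 + 450 + 300 + 300 = 10700 kg.
Lower bound: ⌈10700/1700⌉ = 7 vans.
A packing using 7 vans:
  van 1: 1650 = 1650
  van 2: 1650 = 1650
  van 3: 1400 + 300 = 1700
  van 4: 1300 + 300 = 1600
  van 5: 1150 + 550 = 1700
  van 6: 700 + 650 = 1350
  van 7: 600 + 450 = 1050
This matches the lower bound, so 7 is optimal.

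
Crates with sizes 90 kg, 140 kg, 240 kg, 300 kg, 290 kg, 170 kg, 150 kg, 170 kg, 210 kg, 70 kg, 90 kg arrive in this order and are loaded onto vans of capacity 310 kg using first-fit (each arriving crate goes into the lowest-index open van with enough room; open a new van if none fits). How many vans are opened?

8

  90 → van 1 (new)  [load 90/310]
  140 → van 1  [load 230/310]
  240 → van 2 (new)  [load 240/310]
  300 → van 3 (new)  [load 300/310]
  290 → van 4 (new)  [load 290/310]
  170 → van 5 (new)  [load 170/310]
  150 → van 6 (new)  [load 150/310]
  170 → van 7 (new)  [load 170/310]
  210 → van 8 (new)  [load 210/310]
  70 → van 1  [load 300/310]
  90 → van 5  [load 260/310]
8 vans opened.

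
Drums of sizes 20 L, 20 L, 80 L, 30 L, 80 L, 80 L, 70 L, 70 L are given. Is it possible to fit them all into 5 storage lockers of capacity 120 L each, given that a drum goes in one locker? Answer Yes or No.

A valid assignment using 5 storage lockers:
  locker 1: 80 + 30 = 110
  locker 2: 80 + 20 + 20 = 120
  locker 3: 80 = 80
  locker 4: 70 = 70
  locker 5: 70 = 70
Every load is within 120 L, so 5 storage lockers suffice.

Yes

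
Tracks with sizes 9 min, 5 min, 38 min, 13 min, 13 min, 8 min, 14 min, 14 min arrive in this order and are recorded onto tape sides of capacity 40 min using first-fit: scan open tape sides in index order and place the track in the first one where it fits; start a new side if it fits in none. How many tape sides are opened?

3

  9 → side 1 (new)  [load 9/40]
  5 → side 1  [load 14/40]
  38 → side 2 (new)  [load 38/40]
  13 → side 1  [load 27/40]
  13 → side 1  [load 40/40]
  8 → side 3 (new)  [load 8/40]
  14 → side 3  [load 22/40]
  14 → side 3  [load 36/40]
3 tape sides opened.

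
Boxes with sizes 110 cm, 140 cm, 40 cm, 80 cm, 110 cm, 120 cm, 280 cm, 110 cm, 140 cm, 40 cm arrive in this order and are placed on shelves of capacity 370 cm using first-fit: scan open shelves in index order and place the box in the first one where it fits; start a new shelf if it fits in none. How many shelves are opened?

  110 → shelf 1 (new)  [load 110/370]
  140 → shelf 1  [load 250/370]
  40 → shelf 1  [load 290/370]
  80 → shelf 1  [load 370/370]
  110 → shelf 2 (new)  [load 110/370]
  120 → shelf 2  [load 230/370]
  280 → shelf 3 (new)  [load 280/370]
  110 → shelf 2  [load 340/370]
  140 → shelf 4 (new)  [load 140/370]
  40 → shelf 3  [load 320/370]
4 shelves opened.

4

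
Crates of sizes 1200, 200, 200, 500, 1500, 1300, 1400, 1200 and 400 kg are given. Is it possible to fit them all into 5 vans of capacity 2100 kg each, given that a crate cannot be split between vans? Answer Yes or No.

Yes

A valid assignment using 5 vans:
  van 1: 1500 + 500 = 2000
  van 2: 1400 + 400 + 200 = 2000
  van 3: 1300 + 200 = 1500
  van 4: 1200 = 1200
  van 5: 1200 = 1200
Every load is within 2100 kg, so 5 vans suffice.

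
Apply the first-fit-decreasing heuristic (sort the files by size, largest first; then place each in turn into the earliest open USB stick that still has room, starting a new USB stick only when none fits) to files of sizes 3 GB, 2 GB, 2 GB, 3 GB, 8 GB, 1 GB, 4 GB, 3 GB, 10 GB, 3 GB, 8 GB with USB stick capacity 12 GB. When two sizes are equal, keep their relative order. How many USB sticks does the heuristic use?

4

Sorted descending: 10, 8, 8, 4, 3, 3, 3, 3, 2, 2, 1.
  10 → USB stick 1 (new)  [load 10/12]
  8 → USB stick 2 (new)  [load 8/12]
  8 → USB stick 3 (new)  [load 8/12]
  4 → USB stick 2  [load 12/12]
  3 → USB stick 3  [load 11/12]
  3 → USB stick 4 (new)  [load 3/12]
  3 → USB stick 4  [load 6/12]
  3 → USB stick 4  [load 9/12]
  2 → USB stick 1  [load 12/12]
  2 → USB stick 4  [load 11/12]
  1 → USB stick 3  [load 12/12]
4 USB sticks opened.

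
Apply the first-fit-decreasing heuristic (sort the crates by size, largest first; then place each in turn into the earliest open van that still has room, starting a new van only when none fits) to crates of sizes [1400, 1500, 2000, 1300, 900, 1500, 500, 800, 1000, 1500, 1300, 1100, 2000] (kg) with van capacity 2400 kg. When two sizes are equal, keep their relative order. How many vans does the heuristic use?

8

Sorted descending: 2000, 2000, 1500, 1500, 1500, 1400, 1300, 1300, 1100, 1000, 900, 800, 500.
  2000 → van 1 (new)  [load 2000/2400]
  2000 → van 2 (new)  [load 2000/2400]
  1500 → van 3 (new)  [load 1500/2400]
  1500 → van 4 (new)  [load 1500/2400]
  1500 → van 5 (new)  [load 1500/2400]
  1400 → van 6 (new)  [load 1400/2400]
  1300 → van 7 (new)  [load 1300/2400]
  1300 → van 8 (new)  [load 1300/2400]
  1100 → van 7  [load 2400/2400]
  1000 → van 6  [load 2400/2400]
  900 → van 3  [load 2400/2400]
  800 → van 4  [load 2300/2400]
  500 → van 5  [load 2000/2400]
8 vans opened.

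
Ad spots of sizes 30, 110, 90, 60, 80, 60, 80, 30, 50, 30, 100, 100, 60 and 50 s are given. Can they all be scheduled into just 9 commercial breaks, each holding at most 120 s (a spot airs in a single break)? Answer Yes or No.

A valid assignment using 9 commercial breaks:
  break 1: 110 = 110
  break 2: 100 = 100
  break 3: 100 = 100
  break 4: 90 + 30 = 120
  break 5: 80 + 30 = 110
  break 6: 80 + 30 = 110
  break 7: 60 + 60 = 120
  break 8: 60 + 50 = 110
  break 9: 50 = 50
Every load is within 120 s, so 9 commercial breaks suffice.

Yes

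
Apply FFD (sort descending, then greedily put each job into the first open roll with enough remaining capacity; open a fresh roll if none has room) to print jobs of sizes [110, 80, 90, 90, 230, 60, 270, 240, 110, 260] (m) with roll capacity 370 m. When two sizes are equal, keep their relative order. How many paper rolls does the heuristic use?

5

Sorted descending: 270, 260, 240, 230, 110, 110, 90, 90, 80, 60.
  270 → roll 1 (new)  [load 270/370]
  260 → roll 2 (new)  [load 260/370]
  240 → roll 3 (new)  [load 240/370]
  230 → roll 4 (new)  [load 230/370]
  110 → roll 2  [load 370/370]
  110 → roll 3  [load 350/370]
  90 → roll 1  [load 360/370]
  90 → roll 4  [load 320/370]
  80 → roll 5 (new)  [load 80/370]
  60 → roll 5  [load 140/370]
5 paper rolls opened.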